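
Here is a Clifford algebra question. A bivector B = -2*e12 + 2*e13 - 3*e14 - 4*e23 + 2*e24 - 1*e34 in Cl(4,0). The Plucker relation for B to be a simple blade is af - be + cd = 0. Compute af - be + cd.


Plucker relation: af - be + cd
a*f = (-2)*(-1) = 2
b*e = 2*2 = 4
c*d = (-3)*(-4) = 12
af - be + cd = 2 - 4 + 12
= 10


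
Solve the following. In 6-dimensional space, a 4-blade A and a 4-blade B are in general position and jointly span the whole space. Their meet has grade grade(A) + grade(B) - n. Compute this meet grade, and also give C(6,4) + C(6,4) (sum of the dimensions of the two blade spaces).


Meet grade = grade(A) + grade(B) - n
= 4 + 4 - 6 = 2
C(6,4) = 15
C(6,4) = 15
dim_A + dim_B = 15 + 15 = 30


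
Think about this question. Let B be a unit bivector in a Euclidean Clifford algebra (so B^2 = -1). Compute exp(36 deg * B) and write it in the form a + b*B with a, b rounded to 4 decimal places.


For a unit bivector B with B^2 = -1, the exponential series gives
e^(theta*B) = cos(theta) + sin(theta)*B (the GA analogue of Euler's formula).
theta = 36 degrees = 0.628319 rad
cos(36 deg) = 0.8090
sin(36 deg) = 0.5878
exp(theta*B) = 0.8090 + 0.5878*B


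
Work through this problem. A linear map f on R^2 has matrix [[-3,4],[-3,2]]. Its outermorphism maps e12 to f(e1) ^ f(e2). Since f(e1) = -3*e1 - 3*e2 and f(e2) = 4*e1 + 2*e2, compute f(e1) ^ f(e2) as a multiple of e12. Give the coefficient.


The outermorphism of a linear map f sends e1^e2 to f(e1)^f(e2).
f(e1) = -3*e1 - 3*e2
f(e2) = 4*e1 + 2*e2
f(e1) ^ f(e2) = (-3*e1 - 3*e2) ^ (4*e1 + 2*e2)
= (-3)*2*e12 + (-3)*4*e21
= (-6 - (-12))*e12
= 6*e12
Coefficient = 6


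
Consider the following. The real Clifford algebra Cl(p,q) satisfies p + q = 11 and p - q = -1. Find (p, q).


We need p + q = 11 and p - q = -1.
Adding: 2p = 11 + (-1) = 10, so p = 5.
Then q = 11 - 5 = 6.
(p, q) = (5, 6)


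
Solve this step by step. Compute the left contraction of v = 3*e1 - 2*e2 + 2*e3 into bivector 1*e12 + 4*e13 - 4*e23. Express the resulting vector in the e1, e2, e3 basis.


Left contraction v _| B = <vB>_1 (grade-1 part of the geometric product vB).
Using e1_|e12 = e2, e2_|e12 = -e1, e1_|e13 = e3, e3_|e13 = -e1, e2_|e23 = e3, e3_|e23 = -e2:
e1 coeff: -v2*b12 - v3*b13 = -(-2)*(1) - (2)*(4) = -6
e2 coeff: v1*b12 - v3*b23 = (3)*(1) - (2)*(-4) = 11
e3 coeff: v1*b13 + v2*b23 = (3)*(4) + (-2)*(-4) = 20
v _| B = -6*e1 + 11*e2 + 20*e3


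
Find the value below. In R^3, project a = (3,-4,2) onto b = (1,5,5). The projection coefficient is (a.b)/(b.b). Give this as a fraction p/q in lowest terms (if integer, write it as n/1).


Projection coefficient = (a . b) / (b . b)
a . b = 3*1 + (-4)*5 + 2*5
= 3 + (-20) + 10 = -7
b . b = 1^2 + 5^2 + 5^2
= 1 + 25 + 25 = 51
Coefficient = -7/51
In lowest terms: -7/51


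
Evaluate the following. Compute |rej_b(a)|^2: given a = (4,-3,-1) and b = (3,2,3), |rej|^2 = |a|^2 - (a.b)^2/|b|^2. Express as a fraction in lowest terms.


|a|^2 = 4^2 + (-3)^2 + (-1)^2 = 26
|b|^2 = 3^2 + 2^2 + 3^2 = 22
a . b = 4*3 + (-3)*2 + (-1)*3 = 3
(a.b)^2 = 3^2 = 9
|rej|^2 = 26 - 9/22
= (572 - 9)/22
= 563/22
In lowest terms: 563/22


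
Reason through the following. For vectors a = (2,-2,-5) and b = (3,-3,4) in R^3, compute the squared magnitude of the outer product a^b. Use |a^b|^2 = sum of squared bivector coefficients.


a wedge b = (a1*b2 - a2*b1)*e12 + (a1*b3 - a3*b1)*e13 + (a2*b3 - a3*b2)*e23
e12 coeff: 2*(-3) - (-2)*3 = -6 - (-6) = 0
e13 coeff: 2*4 - (-5)*3 = 8 - (-15) = 23
e23 coeff: (-2)*4 - (-5)*(-3) = -8 - 15 = -23
|a wedge b|^2 = 0^2 + 23^2 + (-23)^2
= 0 + 529 + 529
= 1058


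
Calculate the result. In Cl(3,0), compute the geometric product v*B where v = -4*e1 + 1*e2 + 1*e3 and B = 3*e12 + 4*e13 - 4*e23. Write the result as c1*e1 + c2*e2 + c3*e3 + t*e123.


vB has grade-1 (vector) and grade-3 (trivector) parts: vB = (v _| B) + (v ^ B).
Vector part <vB>_1:
  e1: -v2*b12 - v3*b13 = -(1)*(3) - (1)*(4) = -7
  e2: v1*b12 - v3*b23 = (-4)*(3) - (1)*(-4) = -8
  e3: v1*b13 + v2*b23 = (-4)*(4) + (1)*(-4) = -20
Trivector part <vB>_3:
  e123: v1*b23 - v2*b13 + v3*b12 = (-4)*(-4) - (1)*(4) + (1)*(3) = 15
vB = -7*e1 - 8*e2 - 20*e3 + 15*e123


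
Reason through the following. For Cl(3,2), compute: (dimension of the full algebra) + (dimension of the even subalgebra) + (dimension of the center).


n = 3 + 2 = 5
Total dim = 2^5 = 32
Even subalgebra dim = 2^4 = 16
n is odd, so center dim = 2
Sum = 32 + 16 + 2 = 50


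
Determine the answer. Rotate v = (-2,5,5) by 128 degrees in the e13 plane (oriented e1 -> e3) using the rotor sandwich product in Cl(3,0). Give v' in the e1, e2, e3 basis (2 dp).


Rotor R = cos(64deg) - sin(64deg)*e13
Rotation angle theta = 2 * 64 = 128 degrees in the e13 plane (e1 -> e3).
The component perpendicular to the plane (e2) is invariant: v'_2 = v2 = 5.00
cos(128deg) = -0.6157, sin(128deg) = 0.7880
v'_1 = v1*cos(theta) - v3*sin(theta) = -2*(-0.6157) - 5*0.7880 = -2.71
v'_3 = v1*sin(theta) + v3*cos(theta) = -2*0.7880 + 5*(-0.6157) = -4.65
v' = -2.71*e1 + 5.00*e2 - 4.65*e3


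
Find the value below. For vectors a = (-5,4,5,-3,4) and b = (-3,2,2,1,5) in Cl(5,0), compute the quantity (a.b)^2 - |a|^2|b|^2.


a . b = (-5)*(-3) + 4*2 + 5*2 + (-3)*1 + 4*5
= 15 + 8 + 10 + (-3) + 20 = 50
|a|^2 = (-5)^2 + 4^2 + 5^2 + (-3)^2 + 4^2 = 91
|b|^2 = (-3)^2 + 2^2 + 2^2 + 1^2 + 5^2 = 43
(a.b)^2 = 50^2 = 2500
|a|^2 * |b|^2 = 91 * 43 = 3913
Result = 2500 - 3913 = -1413


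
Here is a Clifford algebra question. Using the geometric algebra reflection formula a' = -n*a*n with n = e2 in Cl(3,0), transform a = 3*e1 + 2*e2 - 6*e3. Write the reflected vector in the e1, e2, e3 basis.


Reflection formula: a' = -n*a*n, with n = e2 (unit vector, n^2 = 1).
For reflection through hyperplane perp to e2:
The component along e2 flips sign, others stay.
a = (3, 2, -6)
a' = (3, -2, -6)
a' = 3*e1 - 2*e2 - 6*e3


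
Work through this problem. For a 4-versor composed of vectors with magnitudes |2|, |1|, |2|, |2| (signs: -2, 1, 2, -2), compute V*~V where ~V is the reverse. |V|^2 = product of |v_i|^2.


Each vector v_i has |v_i|^2 = s_i^2
Squared scales: (-2)^2 = 4, 1^2 = 1, 2^2 = 4, (-2)^2 = 4
|V|^2 = 4 * 1 * 4 * 4
= 64


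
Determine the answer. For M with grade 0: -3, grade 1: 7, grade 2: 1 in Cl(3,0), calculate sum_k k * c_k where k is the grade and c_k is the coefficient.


Grade-weighted sum = sum of grade_k * coefficient_k
0*(-3) = 0
1*7 = 7
2*1 = 2
Total = 0 + 7 + 2 = 9


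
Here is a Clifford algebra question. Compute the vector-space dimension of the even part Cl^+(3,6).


Even subalgebra dimension = 2^(n-1)
n = 3 + 6 = 9
2^(9 - 1) = 2^8 = 256
Verification: sum of C(9,k) for even k = 1 + 36 + 126 + 84 + 9 = 256
Result = 256


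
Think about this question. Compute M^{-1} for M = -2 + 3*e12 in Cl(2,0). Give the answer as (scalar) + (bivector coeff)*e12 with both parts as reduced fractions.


M = -2 + 3*e12, where e12^2 = -1.
Since M commutes with its reverse ~M = a - b*e12, M * ~M = a^2 - b^2*e12^2 = a^2 + b^2.
So M^{-1} = ~M / (a^2 + b^2) = (a - b*e12)/(a^2 + b^2).
a^2 + b^2 = 4 + 9 = 13
Scalar part = -2/13 = -2/13
Bivector coeff = -3/13 = -3/13
M^{-1} = -2/13 - 3/13*e12


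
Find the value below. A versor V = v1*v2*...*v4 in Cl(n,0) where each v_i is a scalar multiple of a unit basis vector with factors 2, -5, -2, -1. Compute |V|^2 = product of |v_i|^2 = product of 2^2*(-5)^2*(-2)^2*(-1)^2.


Each vector v_i has |v_i|^2 = s_i^2
Squared scales: 2^2 = 4, (-5)^2 = 25, (-2)^2 = 4, (-1)^2 = 1
|V|^2 = 4 * 25 * 4 * 1
= 400


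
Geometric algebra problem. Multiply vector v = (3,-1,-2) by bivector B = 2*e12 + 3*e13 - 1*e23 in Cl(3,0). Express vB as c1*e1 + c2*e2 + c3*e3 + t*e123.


vB has grade-1 (vector) and grade-3 (trivector) parts: vB = (v _| B) + (v ^ B).
Vector part <vB>_1:
  e1: -v2*b12 - v3*b13 = -(-1)*(2) - (-2)*(3) = 8
  e2: v1*b12 - v3*b23 = (3)*(2) - (-2)*(-1) = 4
  e3: v1*b13 + v2*b23 = (3)*(3) + (-1)*(-1) = 10
Trivector part <vB>_3:
  e123: v1*b23 - v2*b13 + v3*b12 = (3)*(-1) - (-1)*(3) + (-2)*(2) = -4
vB = 8*e1 + 4*e2 + 10*e3 - 4*e123


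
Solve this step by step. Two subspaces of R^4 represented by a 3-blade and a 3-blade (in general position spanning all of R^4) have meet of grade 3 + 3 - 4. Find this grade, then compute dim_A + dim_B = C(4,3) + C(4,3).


Meet grade = grade(A) + grade(B) - n
= 3 + 3 - 4 = 2
C(4,3) = 4
C(4,3) = 4
dim_A + dim_B = 4 + 4 = 8


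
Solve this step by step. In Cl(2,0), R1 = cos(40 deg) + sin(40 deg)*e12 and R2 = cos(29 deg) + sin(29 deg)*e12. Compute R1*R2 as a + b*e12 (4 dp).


Same-plane rotors commute and their half-angles add:
R1*R2 = cos(a1 + a2) + sin(a1 + a2)*e12.
a1 + a2 = 40 + 29 = 69 deg
cos(69 deg) = 0.3584
sin(69 deg) = 0.9336
R1*R2 = 0.3584 + 0.9336*e12


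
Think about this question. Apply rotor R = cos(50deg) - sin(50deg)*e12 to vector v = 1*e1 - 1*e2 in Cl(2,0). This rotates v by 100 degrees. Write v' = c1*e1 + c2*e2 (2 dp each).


Rotor R = cos(50deg) - sin(50deg)*e12
Rotation angle theta = 2 * 50 = 100 degrees
v' = R*v*~R rotates v by theta.
cos(100deg) = -0.1736, sin(100deg) = 0.9848
v'_1 = 1*cos(100deg) - (-1)*sin(100deg)
= 1*(-0.1736) - (-1)*0.9848
= 0.81
v'_2 = 1*sin(100deg) + (-1)*cos(100deg)
= 1*0.9848 + (-1)*(-0.1736)
= 1.16
v' = 0.81*e1 + 1.16*e2


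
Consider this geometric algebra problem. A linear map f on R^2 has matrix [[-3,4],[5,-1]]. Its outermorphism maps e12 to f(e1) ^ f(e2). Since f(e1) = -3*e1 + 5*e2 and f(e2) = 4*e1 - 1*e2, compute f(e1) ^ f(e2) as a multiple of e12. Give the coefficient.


The outermorphism of a linear map f sends e1^e2 to f(e1)^f(e2).
f(e1) = -3*e1 + 5*e2
f(e2) = 4*e1 - 1*e2
f(e1) ^ f(e2) = (-3*e1 + 5*e2) ^ (4*e1 - 1*e2)
= (-3)*(-1)*e12 + 5*4*e21
= (3 - 20)*e12
= -17*e12
Coefficient = -17


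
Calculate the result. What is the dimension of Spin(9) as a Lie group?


Spin(n) double-covers SO(n); both have Lie algebra so(n) of dimension n(n-1)/2.
n = 9
n(n-1) = 9 * 8 = 72
dim Spin(9) = 72/2 = 36


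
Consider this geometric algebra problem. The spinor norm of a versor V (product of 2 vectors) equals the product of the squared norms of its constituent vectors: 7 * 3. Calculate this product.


Spinor norm N(V) = |v1|^2 * |v2|^2 * ... * |v2|^2
= 7 * 3
Running product: 7, 21
N(V) = 21


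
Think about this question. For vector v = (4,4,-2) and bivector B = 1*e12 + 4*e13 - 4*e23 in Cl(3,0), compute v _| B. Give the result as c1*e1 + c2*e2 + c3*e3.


Left contraction v _| B = <vB>_1 (grade-1 part of the geometric product vB).
Using e1_|e12 = e2, e2_|e12 = -e1, e1_|e13 = e3, e3_|e13 = -e1, e2_|e23 = e3, e3_|e23 = -e2:
e1 coeff: -v2*b12 - v3*b13 = -(4)*(1) - (-2)*(4) = 4
e2 coeff: v1*b12 - v3*b23 = (4)*(1) - (-2)*(-4) = -4
e3 coeff: v1*b13 + v2*b23 = (4)*(4) + (4)*(-4) = 0
v _| B = 4*e1 - 4*e2 + 0*e3


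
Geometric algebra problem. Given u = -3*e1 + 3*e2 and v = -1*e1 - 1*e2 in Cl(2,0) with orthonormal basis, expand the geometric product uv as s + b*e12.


Expand: (-3*e1 + 3*e2)(-1*e1 - 1*e2)
= (-3)*(-1)*e1e1 + (-3)*(-1)*e1e2 + 3*(-1)*e2e1 + 3*(-1)*e2e2
Using e1^2 = e2^2 = 1, e2e1 = -e1e2:
Scalar part s = (-3)*(-1) + 3*(-1) = 3 + (-3) = 0
Bivector part b = (-3)*(-1) - 3*(-1) = 3 - (-3) = 6
uv = 0 + 6*e12


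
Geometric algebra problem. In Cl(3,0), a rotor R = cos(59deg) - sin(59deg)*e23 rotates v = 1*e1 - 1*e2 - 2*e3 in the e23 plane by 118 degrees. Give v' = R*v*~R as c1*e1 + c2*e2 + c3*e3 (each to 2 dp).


Rotor R = cos(59deg) - sin(59deg)*e23
Rotation angle theta = 2 * 59 = 118 degrees in the e23 plane (e2 -> e3).
The component perpendicular to the plane (e1) is invariant: v'_1 = v1 = 1.00
cos(118deg) = -0.4695, sin(118deg) = 0.8829
v'_2 = v2*cos(theta) - v3*sin(theta) = -1*(-0.4695) - (-2)*0.8829 = 2.24
v'_3 = v2*sin(theta) + v3*cos(theta) = -1*0.8829 + (-2)*(-0.4695) = 0.06
v' = 1.00*e1 + 2.24*e2 + 0.06*e3


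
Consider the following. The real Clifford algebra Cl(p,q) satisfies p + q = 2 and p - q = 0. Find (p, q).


We need p + q = 2 and p - q = 0.
Adding: 2p = 2 + 0 = 2, so p = 1.
Then q = 2 - 1 = 1.
(p, q) = (1, 1)


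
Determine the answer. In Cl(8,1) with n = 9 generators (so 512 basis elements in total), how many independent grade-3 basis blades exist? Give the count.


Number of grade-k basis blades in Cl(p,q) with n = p + q is C(n, k).
n = 8 + 1 = 9
C(9, 3) = 9! / (3! * 6!)
= 362880 / (6 * 720)
= 84


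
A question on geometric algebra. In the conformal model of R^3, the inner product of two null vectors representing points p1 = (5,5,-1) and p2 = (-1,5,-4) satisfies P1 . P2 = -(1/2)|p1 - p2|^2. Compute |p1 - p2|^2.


p1 - p2 = (6, 0, 3)
|p1 - p2|^2 = 6^2 + 0^2 + 3^2
= 36 + 0 + 9
= 45


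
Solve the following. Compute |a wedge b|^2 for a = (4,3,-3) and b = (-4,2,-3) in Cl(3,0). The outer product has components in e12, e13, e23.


a wedge b = (a1*b2 - a2*b1)*e12 + (a1*b3 - a3*b1)*e13 + (a2*b3 - a3*b2)*e23
e12 coeff: 4*2 - 3*(-4) = 8 - (-12) = 20
e13 coeff: 4*(-3) - (-3)*(-4) = -12 - 12 = -24
e23 coeff: 3*(-3) - (-3)*2 = -9 - (-6) = -3
|a wedge b|^2 = 20^2 + (-24)^2 + (-3)^2
= 400 + 576 + 9
= 985


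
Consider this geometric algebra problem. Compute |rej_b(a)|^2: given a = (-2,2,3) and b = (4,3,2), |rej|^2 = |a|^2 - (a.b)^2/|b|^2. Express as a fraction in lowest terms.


|a|^2 = (-2)^2 + 2^2 + 3^2 = 17
|b|^2 = 4^2 + 3^2 + 2^2 = 29
a . b = (-2)*4 + 2*3 + 3*2 = 4
(a.b)^2 = 4^2 = 16
|rej|^2 = 17 - 16/29
= (493 - 16)/29
= 477/29
In lowest terms: 477/29


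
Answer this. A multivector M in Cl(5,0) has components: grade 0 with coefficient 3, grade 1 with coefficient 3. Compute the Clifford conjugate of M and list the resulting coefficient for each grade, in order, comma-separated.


Clifford conjugate sign for grade k: (-1)^(k(k+1)/2)
Grade 0: (-1)^(0*1/2) = (-1)^0 = 1, coeff 3 -> 3
Grade 1: (-1)^(1*2/2) = (-1)^1 = -1, coeff 3 -> -3
Conjugated coefficients: 3, -3


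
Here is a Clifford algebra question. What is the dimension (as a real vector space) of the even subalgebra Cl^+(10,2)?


Even subalgebra dimension = 2^(n-1)
n = 10 + 2 = 12
2^(12 - 1) = 2^11 = 2048
Verification: sum of C(12,k) for even k = 1 + 66 + 495 + 924 + 495 + 66 + 1 = 2048
Result = 2048


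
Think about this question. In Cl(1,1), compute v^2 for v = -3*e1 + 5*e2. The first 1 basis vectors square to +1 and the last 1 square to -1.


v^2 = sum of c_i^2 * e_i^2
Positive signature terms (e_i^2 = +1): (-3)^2 = 9
Negative signature terms (e_j^2 = -1): 5^2 = 25
v^2 = 9 - 25 = -16


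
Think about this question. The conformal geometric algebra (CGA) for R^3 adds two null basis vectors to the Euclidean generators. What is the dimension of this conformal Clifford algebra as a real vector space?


The conformal model of R^3 uses Cl(4,1): the 3 Euclidean generators plus two extra orthogonal generators e+ (e+^2 = +1) and e- (e-^2 = -1), from which the null vectors e0, einf are built.
Number of generators m = 3 + 2 = 5.
dim Cl(p,q) = 2^m = 2^5 = 32


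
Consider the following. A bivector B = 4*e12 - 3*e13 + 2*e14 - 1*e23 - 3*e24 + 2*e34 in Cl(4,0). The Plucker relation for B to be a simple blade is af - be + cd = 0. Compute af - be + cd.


Plucker relation: af - be + cd
a*f = 4*2 = 8
b*e = (-3)*(-3) = 9
c*d = 2*(-1) = -2
af - be + cd = 8 - 9 + (-2)
= -3


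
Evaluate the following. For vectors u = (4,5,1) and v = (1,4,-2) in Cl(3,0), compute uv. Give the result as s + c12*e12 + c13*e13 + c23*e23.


In Cl(3,0): e_i^2 = 1, e_ie_j = -e_je_i for i != j.
Scalar part = u . v = 4*1 + 5*4 + 1*(-2)
= 4 + 20 + (-2) = 22
e12 coeff = 4*4 - 5*1 = 16 - 5 = 11
e13 coeff = 4*(-2) - 1*1 = -8 - 1 = -9
e23 coeff = 5*(-2) - 1*4 = -10 - 4 = -14
uv = 22 + 11*e12 - 9*e13 - 14*e23


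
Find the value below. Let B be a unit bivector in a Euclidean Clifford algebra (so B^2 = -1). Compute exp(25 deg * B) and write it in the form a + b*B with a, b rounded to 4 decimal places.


For a unit bivector B with B^2 = -1, the exponential series gives
e^(theta*B) = cos(theta) + sin(theta)*B (the GA analogue of Euler's formula).
theta = 25 degrees = 0.436332 rad
cos(25 deg) = 0.9063
sin(25 deg) = 0.4226
exp(theta*B) = 0.9063 + 0.4226*B


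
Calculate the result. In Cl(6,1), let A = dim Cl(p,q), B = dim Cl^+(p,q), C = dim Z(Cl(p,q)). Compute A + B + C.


n = 6 + 1 = 7
Total dim = 2^7 = 128
Even subalgebra dim = 2^6 = 64
n is odd, so center dim = 2
Sum = 128 + 64 + 2 = 194


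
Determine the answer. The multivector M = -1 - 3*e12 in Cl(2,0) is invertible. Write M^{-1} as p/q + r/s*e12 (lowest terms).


M = -1 - 3*e12, where e12^2 = -1.
Since M commutes with its reverse ~M = a - b*e12, M * ~M = a^2 - b^2*e12^2 = a^2 + b^2.
So M^{-1} = ~M / (a^2 + b^2) = (a - b*e12)/(a^2 + b^2).
a^2 + b^2 = 1 + 9 = 10
Scalar part = -1/10 = -1/10
Bivector coeff = 3/10 = 3/10
M^{-1} = -1/10 + 3/10*e12


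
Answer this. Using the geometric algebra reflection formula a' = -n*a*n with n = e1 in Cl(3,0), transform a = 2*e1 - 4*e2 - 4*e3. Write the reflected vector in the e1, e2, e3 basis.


Reflection formula: a' = -n*a*n, with n = e1 (unit vector, n^2 = 1).
For reflection through hyperplane perp to e1:
The component along e1 flips sign, others stay.
a = (2, -4, -4)
a' = (-2, -4, -4)
a' = -2*e1 - 4*e2 - 4*e3


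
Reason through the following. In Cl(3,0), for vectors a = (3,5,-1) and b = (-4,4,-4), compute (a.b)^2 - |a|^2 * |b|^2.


a . b = 3*(-4) + 5*4 + (-1)*(-4)
= -12 + 20 + 4 = 12
|a|^2 = 3^2 + 5^2 + (-1)^2 = 35
|b|^2 = (-4)^2 + 4^2 + (-4)^2 = 48
(a.b)^2 = 12^2 = 144
|a|^2 * |b|^2 = 35 * 48 = 1680
Result = 144 - 1680 = -1536


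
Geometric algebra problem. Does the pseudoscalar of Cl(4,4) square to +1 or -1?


The pseudoscalar I = e1...e_n (product of all n generators) of Cl(p,q) satisfies I^2 = (-1)^(q + n(n-1)/2).
p = 4, q = 4, n = p + q = 8
n(n-1)/2 = 8 * 7 / 2 = 28
Exponent = q + n(n-1)/2 = 4 + 28 = 32
I^2 = (-1)^32 = +1


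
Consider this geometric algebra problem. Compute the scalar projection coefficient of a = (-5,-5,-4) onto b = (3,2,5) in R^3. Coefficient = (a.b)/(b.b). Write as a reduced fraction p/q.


Projection coefficient = (a . b) / (b . b)
a . b = (-5)*3 + (-5)*2 + (-4)*5
= -15 + (-10) + (-20) = -45
b . b = 3^2 + 2^2 + 5^2
= 9 + 4 + 25 = 38
Coefficient = -45/38
In lowest terms: -45/38


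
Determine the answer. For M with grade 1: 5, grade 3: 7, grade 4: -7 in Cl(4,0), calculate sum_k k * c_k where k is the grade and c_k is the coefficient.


Grade-weighted sum = sum of grade_k * coefficient_k
1*5 = 5
3*7 = 21
4*(-7) = -28
Total = 5 + 21 + (-28) = -2


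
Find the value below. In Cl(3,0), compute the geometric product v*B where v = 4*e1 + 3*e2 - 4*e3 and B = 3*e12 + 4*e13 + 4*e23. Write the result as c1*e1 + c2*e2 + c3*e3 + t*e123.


vB has grade-1 (vector) and grade-3 (trivector) parts: vB = (v _| B) + (v ^ B).
Vector part <vB>_1:
  e1: -v2*b12 - v3*b13 = -(3)*(3) - (-4)*(4) = 7
  e2: v1*b12 - v3*b23 = (4)*(3) - (-4)*(4) = 28
  e3: v1*b13 + v2*b23 = (4)*(4) + (3)*(4) = 28
Trivector part <vB>_3:
  e123: v1*b23 - v2*b13 + v3*b12 = (4)*(4) - (3)*(4) + (-4)*(3) = -8
vB = 7*e1 + 28*e2 + 28*e3 - 8*e123


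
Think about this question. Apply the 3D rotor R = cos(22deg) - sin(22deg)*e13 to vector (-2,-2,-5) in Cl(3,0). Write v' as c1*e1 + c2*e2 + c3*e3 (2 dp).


Rotor R = cos(22deg) - sin(22deg)*e13
Rotation angle theta = 2 * 22 = 44 degrees in the e13 plane (e1 -> e3).
The component perpendicular to the plane (e2) is invariant: v'_2 = v2 = -2.00
cos(44deg) = 0.7193, sin(44deg) = 0.6947
v'_1 = v1*cos(theta) - v3*sin(theta) = -2*0.7193 - (-5)*0.6947 = 2.03
v'_3 = v1*sin(theta) + v3*cos(theta) = -2*0.6947 + (-5)*0.7193 = -4.99
v' = 2.03*e1 - 2.00*e2 - 4.99*e3


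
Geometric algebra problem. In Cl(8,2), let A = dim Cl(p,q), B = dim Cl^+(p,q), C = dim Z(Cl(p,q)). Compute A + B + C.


n = 8 + 2 = 10
Total dim = 2^10 = 1024
Even subalgebra dim = 2^9 = 512
n is even, so center dim = 1
Sum = 1024 + 512 + 1 = 1537


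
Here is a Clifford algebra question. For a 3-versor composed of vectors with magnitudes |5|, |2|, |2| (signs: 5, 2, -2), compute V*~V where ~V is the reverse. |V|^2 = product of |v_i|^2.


Each vector v_i has |v_i|^2 = s_i^2
Squared scales: 5^2 = 25, 2^2 = 4, (-2)^2 = 4
|V|^2 = 25 * 4 * 4
= 400


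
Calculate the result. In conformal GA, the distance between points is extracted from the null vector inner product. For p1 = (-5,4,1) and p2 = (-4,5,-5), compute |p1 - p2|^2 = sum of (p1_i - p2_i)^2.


p1 - p2 = (-1, -1, 6)
|p1 - p2|^2 = (-1)^2 + (-1)^2 + 6^2
= 1 + 1 + 36
= 38


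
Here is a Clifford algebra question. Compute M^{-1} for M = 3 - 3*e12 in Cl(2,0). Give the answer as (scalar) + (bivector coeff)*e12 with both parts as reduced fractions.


M = 3 - 3*e12, where e12^2 = -1.
Since M commutes with its reverse ~M = a - b*e12, M * ~M = a^2 - b^2*e12^2 = a^2 + b^2.
So M^{-1} = ~M / (a^2 + b^2) = (a - b*e12)/(a^2 + b^2).
a^2 + b^2 = 9 + 9 = 18
Scalar part = 3/18 = 1/6
Bivector coeff = 3/18 = 1/6
M^{-1} = 1/6 + 1/6*e12


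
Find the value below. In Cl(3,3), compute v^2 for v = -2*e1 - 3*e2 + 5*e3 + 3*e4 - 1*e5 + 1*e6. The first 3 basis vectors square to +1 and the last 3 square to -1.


v^2 = sum of c_i^2 * e_i^2
Positive signature terms (e_i^2 = +1): (-2)^2 + (-3)^2 + 5^2 = 38
Negative signature terms (e_j^2 = -1): 3^2 + (-1)^2 + 1^2 = 11
v^2 = 38 - 11 = 27


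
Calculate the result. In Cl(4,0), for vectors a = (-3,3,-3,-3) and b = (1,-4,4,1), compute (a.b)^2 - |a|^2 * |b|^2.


a . b = (-3)*1 + 3*(-4) + (-3)*4 + (-3)*1
= -3 + (-12) + (-12) + (-3) = -30
|a|^2 = (-3)^2 + 3^2 + (-3)^2 + (-3)^2 = 36
|b|^2 = 1^2 + (-4)^2 + 4^2 + 1^2 = 34
(a.b)^2 = (-30)^2 = 900
|a|^2 * |b|^2 = 36 * 34 = 1224
Result = 900 - 1224 = -324


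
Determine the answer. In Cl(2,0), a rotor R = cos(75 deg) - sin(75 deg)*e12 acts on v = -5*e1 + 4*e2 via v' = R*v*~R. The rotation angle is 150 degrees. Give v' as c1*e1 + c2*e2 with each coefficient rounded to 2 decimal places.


Rotor R = cos(75deg) - sin(75deg)*e12
Rotation angle theta = 2 * 75 = 150 degrees
v' = R*v*~R rotates v by theta.
cos(150deg) = -0.8660, sin(150deg) = 0.5000
v'_1 = -5*cos(150deg) - 4*sin(150deg)
= -5*(-0.8660) - 4*0.5000
= 2.33
v'_2 = -5*sin(150deg) + 4*cos(150deg)
= -5*0.5000 + 4*(-0.8660)
= -5.96
v' = 2.33*e1 - 5.96*e2


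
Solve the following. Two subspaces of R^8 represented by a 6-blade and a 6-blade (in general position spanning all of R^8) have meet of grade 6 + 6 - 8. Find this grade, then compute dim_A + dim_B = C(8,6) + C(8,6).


Meet grade = grade(A) + grade(B) - n
= 6 + 6 - 8 = 4
C(8,6) = 28
C(8,6) = 28
dim_A + dim_B = 28 + 28 = 56


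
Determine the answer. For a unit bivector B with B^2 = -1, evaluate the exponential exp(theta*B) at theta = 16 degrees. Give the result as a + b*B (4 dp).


For a unit bivector B with B^2 = -1, the exponential series gives
e^(theta*B) = cos(theta) + sin(theta)*B (the GA analogue of Euler's formula).
theta = 16 degrees = 0.279253 rad
cos(16 deg) = 0.9613
sin(16 deg) = 0.2756
exp(theta*B) = 0.9613 + 0.2756*B


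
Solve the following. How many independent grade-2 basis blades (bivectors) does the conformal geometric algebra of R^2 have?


The conformal model of R^2 uses Cl(3,1) with m = 2 + 2 = 4 generators.
Number of grade-2 blades = C(m, 2) = C(4, 2)
= 4*3/2 = 6


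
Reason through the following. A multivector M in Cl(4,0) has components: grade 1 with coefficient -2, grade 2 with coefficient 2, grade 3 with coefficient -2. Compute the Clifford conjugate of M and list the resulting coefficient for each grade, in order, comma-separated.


Clifford conjugate sign for grade k: (-1)^(k(k+1)/2)
Grade 1: (-1)^(1*2/2) = (-1)^1 = -1, coeff -2 -> 2
Grade 2: (-1)^(2*3/2) = (-1)^3 = -1, coeff 2 -> -2
Grade 3: (-1)^(3*4/2) = (-1)^6 = 1, coeff -2 -> -2
Conjugated coefficients: 2, -2, -2


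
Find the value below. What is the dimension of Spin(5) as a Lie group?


Spin(n) double-covers SO(n); both have Lie algebra so(n) of dimension n(n-1)/2.
n = 5
n(n-1) = 5 * 4 = 20
dim Spin(5) = 20/2 = 10


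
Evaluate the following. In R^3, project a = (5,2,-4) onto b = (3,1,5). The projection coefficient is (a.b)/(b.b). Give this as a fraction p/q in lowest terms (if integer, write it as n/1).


Projection coefficient = (a . b) / (b . b)
a . b = 5*3 + 2*1 + (-4)*5
= 15 + 2 + (-20) = -3
b . b = 3^2 + 1^2 + 5^2
= 9 + 1 + 25 = 35
Coefficient = -3/35
In lowest terms: -3/35


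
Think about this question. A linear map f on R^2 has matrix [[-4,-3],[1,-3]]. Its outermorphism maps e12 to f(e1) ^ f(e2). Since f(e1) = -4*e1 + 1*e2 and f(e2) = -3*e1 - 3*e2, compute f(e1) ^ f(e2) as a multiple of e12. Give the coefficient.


The outermorphism of a linear map f sends e1^e2 to f(e1)^f(e2).
f(e1) = -4*e1 + 1*e2
f(e2) = -3*e1 - 3*e2
f(e1) ^ f(e2) = (-4*e1 + 1*e2) ^ (-3*e1 - 3*e2)
= (-4)*(-3)*e12 + 1*(-3)*e21
= (12 - (-3))*e12
= 15*e12
Coefficient = 15


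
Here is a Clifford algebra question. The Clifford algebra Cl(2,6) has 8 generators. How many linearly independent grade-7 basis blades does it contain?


Number of grade-k basis blades in Cl(p,q) with n = p + q is C(n, k).
n = 2 + 6 = 8
C(8, 7) = 8! / (7! * 1!)
= 40320 / (5040 * 1)
= 8


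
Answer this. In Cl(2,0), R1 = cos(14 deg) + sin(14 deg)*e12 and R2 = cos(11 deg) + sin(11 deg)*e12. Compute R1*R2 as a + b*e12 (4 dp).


Same-plane rotors commute and their half-angles add:
R1*R2 = cos(a1 + a2) + sin(a1 + a2)*e12.
a1 + a2 = 14 + 11 = 25 deg
cos(25 deg) = 0.9063
sin(25 deg) = 0.4226
R1*R2 = 0.9063 + 0.4226*e12


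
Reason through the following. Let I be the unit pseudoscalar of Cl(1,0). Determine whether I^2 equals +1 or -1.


The pseudoscalar I = e1...e_n (product of all n generators) of Cl(p,q) satisfies I^2 = (-1)^(q + n(n-1)/2).
p = 1, q = 0, n = p + q = 1
n(n-1)/2 = 1 * 0 / 2 = 0
Exponent = q + n(n-1)/2 = 0 + 0 = 0
I^2 = (-1)^0 = +1


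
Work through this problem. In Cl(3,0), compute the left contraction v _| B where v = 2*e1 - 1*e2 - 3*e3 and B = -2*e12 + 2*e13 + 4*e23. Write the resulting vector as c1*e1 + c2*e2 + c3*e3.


Left contraction v _| B = <vB>_1 (grade-1 part of the geometric product vB).
Using e1_|e12 = e2, e2_|e12 = -e1, e1_|e13 = e3, e3_|e13 = -e1, e2_|e23 = e3, e3_|e23 = -e2:
e1 coeff: -v2*b12 - v3*b13 = -(-1)*(-2) - (-3)*(2) = 4
e2 coeff: v1*b12 - v3*b23 = (2)*(-2) - (-3)*(4) = 8
e3 coeff: v1*b13 + v2*b23 = (2)*(2) + (-1)*(4) = 0
v _| B = 4*e1 + 8*e2 + 0*e3


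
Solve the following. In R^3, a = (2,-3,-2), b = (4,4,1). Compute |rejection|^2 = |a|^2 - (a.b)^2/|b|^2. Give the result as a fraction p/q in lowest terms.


|a|^2 = 2^2 + (-3)^2 + (-2)^2 = 17
|b|^2 = 4^2 + 4^2 + 1^2 = 33
a . b = 2*4 + (-3)*4 + (-2)*1 = -6
(a.b)^2 = (-6)^2 = 36
|rej|^2 = 17 - 36/33
= (561 - 36)/33
= 525/33
In lowest terms: 175/11


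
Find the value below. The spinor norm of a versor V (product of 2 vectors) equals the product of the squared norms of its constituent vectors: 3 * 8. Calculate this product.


Spinor norm N(V) = |v1|^2 * |v2|^2 * ... * |v2|^2
= 3 * 8
Running product: 3, 24
N(V) = 24


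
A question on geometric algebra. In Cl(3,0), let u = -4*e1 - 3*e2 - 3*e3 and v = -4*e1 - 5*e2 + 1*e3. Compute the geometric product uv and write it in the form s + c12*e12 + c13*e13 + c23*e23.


In Cl(3,0): e_i^2 = 1, e_ie_j = -e_je_i for i != j.
Scalar part = u . v = (-4)*(-4) + (-3)*(-5) + (-3)*1
= 16 + 15 + (-3) = 28
e12 coeff = (-4)*(-5) - (-3)*(-4) = 20 - 12 = 8
e13 coeff = (-4)*1 - (-3)*(-4) = -4 - 12 = -16
e23 coeff = (-3)*1 - (-3)*(-5) = -3 - 15 = -18
uv = 28 + 8*e12 - 16*e13 - 18*e23


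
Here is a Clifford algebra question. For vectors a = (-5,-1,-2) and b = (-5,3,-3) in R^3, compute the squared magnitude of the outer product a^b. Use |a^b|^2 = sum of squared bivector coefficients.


a wedge b = (a1*b2 - a2*b1)*e12 + (a1*b3 - a3*b1)*e13 + (a2*b3 - a3*b2)*e23
e12 coeff: (-5)*3 - (-1)*(-5) = -15 - 5 = -20
e13 coeff: (-5)*(-3) - (-2)*(-5) = 15 - 10 = 5
e23 coeff: (-1)*(-3) - (-2)*3 = 3 - (-6) = 9
|a wedge b|^2 = (-20)^2 + 5^2 + 9^2
= 400 + 25 + 81
= 506


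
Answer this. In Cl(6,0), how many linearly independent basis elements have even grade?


Even subalgebra dimension = 2^(n-1)
n = 6 + 0 = 6
2^(6 - 1) = 2^5 = 32
Verification: sum of C(6,k) for even k = 1 + 15 + 15 + 1 = 32
Result = 32


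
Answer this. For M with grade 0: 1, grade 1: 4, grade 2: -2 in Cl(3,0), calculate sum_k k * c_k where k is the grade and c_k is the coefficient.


Grade-weighted sum = sum of grade_k * coefficient_k
0*1 = 0
1*4 = 4
2*(-2) = -4
Total = 0 + 4 + (-4) = 0


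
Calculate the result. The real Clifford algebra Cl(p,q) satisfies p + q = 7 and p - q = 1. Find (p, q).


We need p + q = 7 and p - q = 1.
Adding: 2p = 7 + 1 = 8, so p = 4.
Then q = 7 - 4 = 3.
(p, q) = (4, 3)


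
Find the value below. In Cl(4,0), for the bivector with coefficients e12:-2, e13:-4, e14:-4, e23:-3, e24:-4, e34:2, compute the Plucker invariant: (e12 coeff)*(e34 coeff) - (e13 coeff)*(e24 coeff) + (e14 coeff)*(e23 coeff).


Plucker relation: af - be + cd
a*f = (-2)*2 = -4
b*e = (-4)*(-4) = 16
c*d = (-4)*(-3) = 12
af - be + cd = -4 - 16 + 12
= -8


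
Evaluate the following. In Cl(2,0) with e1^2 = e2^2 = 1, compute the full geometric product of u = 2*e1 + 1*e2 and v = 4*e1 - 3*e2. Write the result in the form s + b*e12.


Expand: (2*e1 + 1*e2)(4*e1 - 3*e2)
= 2*4*e1e1 + 2*(-3)*e1e2 + 1*4*e2e1 + 1*(-3)*e2e2
Using e1^2 = e2^2 = 1, e2e1 = -e1e2:
Scalar part s = 2*4 + 1*(-3) = 8 + (-3) = 5
Bivector part b = 2*(-3) - 1*4 = -6 - 4 = -10
uv = 5 - 10*e12


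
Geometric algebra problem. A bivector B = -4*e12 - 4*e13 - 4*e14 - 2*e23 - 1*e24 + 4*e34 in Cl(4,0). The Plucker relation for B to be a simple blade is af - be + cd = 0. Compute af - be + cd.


Plucker relation: af - be + cd
a*f = (-4)*4 = -16
b*e = (-4)*(-1) = 4
c*d = (-4)*(-2) = 8
af - be + cd = -16 - 4 + 8
= -12


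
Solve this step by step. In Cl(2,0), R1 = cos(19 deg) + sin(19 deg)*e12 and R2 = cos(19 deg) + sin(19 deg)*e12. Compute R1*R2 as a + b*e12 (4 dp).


Same-plane rotors commute and their half-angles add:
R1*R2 = cos(a1 + a2) + sin(a1 + a2)*e12.
a1 + a2 = 19 + 19 = 38 deg
cos(38 deg) = 0.7880
sin(38 deg) = 0.6157
R1*R2 = 0.7880 + 0.6157*e12


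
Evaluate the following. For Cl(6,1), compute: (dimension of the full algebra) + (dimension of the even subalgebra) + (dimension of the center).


n = 6 + 1 = 7
Total dim = 2^7 = 128
Even subalgebra dim = 2^6 = 64
n is odd, so center dim = 2
Sum = 128 + 64 + 2 = 194


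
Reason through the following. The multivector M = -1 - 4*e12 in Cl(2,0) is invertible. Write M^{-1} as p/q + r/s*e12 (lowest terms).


M = -1 - 4*e12, where e12^2 = -1.
Since M commutes with its reverse ~M = a - b*e12, M * ~M = a^2 - b^2*e12^2 = a^2 + b^2.
So M^{-1} = ~M / (a^2 + b^2) = (a - b*e12)/(a^2 + b^2).
a^2 + b^2 = 1 + 16 = 17
Scalar part = -1/17 = -1/17
Bivector coeff = 4/17 = 4/17
M^{-1} = -1/17 + 4/17*e12


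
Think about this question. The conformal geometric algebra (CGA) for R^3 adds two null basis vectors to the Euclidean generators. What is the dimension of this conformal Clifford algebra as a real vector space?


The conformal model of R^3 uses Cl(4,1): the 3 Euclidean generators plus two extra orthogonal generators e+ (e+^2 = +1) and e- (e-^2 = -1), from which the null vectors e0, einf are built.
Number of generators m = 3 + 2 = 5.
dim Cl(p,q) = 2^m = 2^5 = 32


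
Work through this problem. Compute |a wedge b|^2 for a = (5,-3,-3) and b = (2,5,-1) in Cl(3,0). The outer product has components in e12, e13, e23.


a wedge b = (a1*b2 - a2*b1)*e12 + (a1*b3 - a3*b1)*e13 + (a2*b3 - a3*b2)*e23
e12 coeff: 5*5 - (-3)*2 = 25 - (-6) = 31
e13 coeff: 5*(-1) - (-3)*2 = -5 - (-6) = 1
e23 coeff: (-3)*(-1) - (-3)*5 = 3 - (-15) = 18
|a wedge b|^2 = 31^2 + 1^2 + 18^2
= 961 + 1 + 324
= 1286


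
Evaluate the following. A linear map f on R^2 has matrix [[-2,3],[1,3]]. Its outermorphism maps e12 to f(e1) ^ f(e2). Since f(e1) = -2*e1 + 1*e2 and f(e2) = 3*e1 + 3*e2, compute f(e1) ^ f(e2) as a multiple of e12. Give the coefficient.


The outermorphism of a linear map f sends e1^e2 to f(e1)^f(e2).
f(e1) = -2*e1 + 1*e2
f(e2) = 3*e1 + 3*e2
f(e1) ^ f(e2) = (-2*e1 + 1*e2) ^ (3*e1 + 3*e2)
= (-2)*3*e12 + 1*3*e21
= (-6 - 3)*e12
= -9*e12
Coefficient = -9


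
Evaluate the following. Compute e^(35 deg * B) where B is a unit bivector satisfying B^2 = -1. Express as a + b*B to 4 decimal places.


For a unit bivector B with B^2 = -1, the exponential series gives
e^(theta*B) = cos(theta) + sin(theta)*B (the GA analogue of Euler's formula).
theta = 35 degrees = 0.610865 rad
cos(35 deg) = 0.8192
sin(35 deg) = 0.5736
exp(theta*B) = 0.8192 + 0.5736*B


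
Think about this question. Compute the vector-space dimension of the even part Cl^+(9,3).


Even subalgebra dimension = 2^(n-1)
n = 9 + 3 = 12
2^(12 - 1) = 2^11 = 2048
Verification: sum of C(12,k) for even k = 1 + 66 + 495 + 924 + 495 + 66 + 1 = 2048
Result = 2048


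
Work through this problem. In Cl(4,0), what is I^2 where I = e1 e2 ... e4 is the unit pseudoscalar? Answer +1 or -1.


The pseudoscalar I = e1...e_n (product of all n generators) of Cl(p,q) satisfies I^2 = (-1)^(q + n(n-1)/2).
p = 4, q = 0, n = p + q = 4
n(n-1)/2 = 4 * 3 / 2 = 6
Exponent = q + n(n-1)/2 = 0 + 6 = 6
I^2 = (-1)^6 = +1


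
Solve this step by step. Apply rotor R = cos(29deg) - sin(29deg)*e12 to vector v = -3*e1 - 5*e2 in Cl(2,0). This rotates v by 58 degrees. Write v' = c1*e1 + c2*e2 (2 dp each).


Rotor R = cos(29deg) - sin(29deg)*e12
Rotation angle theta = 2 * 29 = 58 degrees
v' = R*v*~R rotates v by theta.
cos(58deg) = 0.5299, sin(58deg) = 0.8480
v'_1 = -3*cos(58deg) - (-5)*sin(58deg)
= -3*0.5299 - (-5)*0.8480
= 2.65
v'_2 = -3*sin(58deg) + (-5)*cos(58deg)
= -3*0.8480 + (-5)*0.5299
= -5.19
v' = 2.65*e1 - 5.19*e2


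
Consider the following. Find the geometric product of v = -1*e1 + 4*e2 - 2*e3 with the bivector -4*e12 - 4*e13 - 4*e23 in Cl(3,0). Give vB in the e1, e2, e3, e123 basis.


vB has grade-1 (vector) and grade-3 (trivector) parts: vB = (v _| B) + (v ^ B).
Vector part <vB>_1:
  e1: -v2*b12 - v3*b13 = -(4)*(-4) - (-2)*(-4) = 8
  e2: v1*b12 - v3*b23 = (-1)*(-4) - (-2)*(-4) = -4
  e3: v1*b13 + v2*b23 = (-1)*(-4) + (4)*(-4) = -12
Trivector part <vB>_3:
  e123: v1*b23 - v2*b13 + v3*b12 = (-1)*(-4) - (4)*(-4) + (-2)*(-4) = 28
vB = 8*e1 - 4*e2 - 12*e3 + 28*e123


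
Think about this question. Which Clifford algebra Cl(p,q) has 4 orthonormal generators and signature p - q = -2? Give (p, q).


We need p + q = 4 and p - q = -2.
Adding: 2p = 4 + (-2) = 2, so p = 1.
Then q = 4 - 1 = 3.
(p, q) = (1, 3)


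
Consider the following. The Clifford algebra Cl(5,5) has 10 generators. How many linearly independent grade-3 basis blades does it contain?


Number of grade-k basis blades in Cl(p,q) with n = p + q is C(n, k).
n = 5 + 5 = 10
C(10, 3) = 10! / (3! * 7!)
= 3628800 / (6 * 5040)
= 120


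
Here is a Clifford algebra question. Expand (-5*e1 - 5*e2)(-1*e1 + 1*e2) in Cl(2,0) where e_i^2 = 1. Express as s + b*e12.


Expand: (-5*e1 - 5*e2)(-1*e1 + 1*e2)
= (-5)*(-1)*e1e1 + (-5)*1*e1e2 + (-5)*(-1)*e2e1 + (-5)*1*e2e2
Using e1^2 = e2^2 = 1, e2e1 = -e1e2:
Scalar part s = (-5)*(-1) + (-5)*1 = 5 + (-5) = 0
Bivector part b = (-5)*1 - (-5)*(-1) = -5 - 5 = -10
uv = 0 - 10*e12


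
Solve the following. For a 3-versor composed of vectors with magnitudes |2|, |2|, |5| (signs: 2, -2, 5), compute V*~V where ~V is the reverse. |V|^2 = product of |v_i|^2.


Each vector v_i has |v_i|^2 = s_i^2
Squared scales: 2^2 = 4, (-2)^2 = 4, 5^2 = 25
|V|^2 = 4 * 4 * 25
= 400


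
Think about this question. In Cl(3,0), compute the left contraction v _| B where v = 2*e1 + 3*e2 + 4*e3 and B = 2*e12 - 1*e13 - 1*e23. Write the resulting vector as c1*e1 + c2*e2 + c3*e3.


Left contraction v _| B = <vB>_1 (grade-1 part of the geometric product vB).
Using e1_|e12 = e2, e2_|e12 = -e1, e1_|e13 = e3, e3_|e13 = -e1, e2_|e23 = e3, e3_|e23 = -e2:
e1 coeff: -v2*b12 - v3*b13 = -(3)*(2) - (4)*(-1) = -2
e2 coeff: v1*b12 - v3*b23 = (2)*(2) - (4)*(-1) = 8
e3 coeff: v1*b13 + v2*b23 = (2)*(-1) + (3)*(-1) = -5
v _| B = -2*e1 + 8*e2 - 5*e3


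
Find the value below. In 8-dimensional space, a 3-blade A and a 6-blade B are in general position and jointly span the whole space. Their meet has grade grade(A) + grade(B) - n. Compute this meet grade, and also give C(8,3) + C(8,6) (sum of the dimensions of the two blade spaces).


Meet grade = grade(A) + grade(B) - n
= 3 + 6 - 8 = 1
C(8,3) = 56
C(8,6) = 28
dim_A + dim_B = 56 + 28 = 84


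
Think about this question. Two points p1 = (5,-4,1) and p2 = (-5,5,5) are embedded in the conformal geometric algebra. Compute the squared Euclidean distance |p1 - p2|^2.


p1 - p2 = (10, -9, -4)
|p1 - p2|^2 = 10^2 + (-9)^2 + (-4)^2
= 100 + 81 + 16
= 197


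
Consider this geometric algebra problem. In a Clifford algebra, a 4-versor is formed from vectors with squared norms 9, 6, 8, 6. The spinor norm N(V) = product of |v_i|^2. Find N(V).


Spinor norm N(V) = |v1|^2 * |v2|^2 * ... * |v4|^2
= 9 * 6 * 8 * 6
Running product: 9, 54, 432, 2592
N(V) = 2592


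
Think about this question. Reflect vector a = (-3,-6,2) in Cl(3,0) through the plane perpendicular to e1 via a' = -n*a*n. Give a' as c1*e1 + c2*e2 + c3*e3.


Reflection formula: a' = -n*a*n, with n = e1 (unit vector, n^2 = 1).
For reflection through hyperplane perp to e1:
The component along e1 flips sign, others stay.
a = (-3, -6, 2)
a' = (3, -6, 2)
a' = 3*e1 - 6*e2 + 2*e3


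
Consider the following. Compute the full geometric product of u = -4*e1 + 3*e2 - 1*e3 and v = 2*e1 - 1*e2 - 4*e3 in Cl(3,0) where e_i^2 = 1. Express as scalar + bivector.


In Cl(3,0): e_i^2 = 1, e_ie_j = -e_je_i for i != j.
Scalar part = u . v = (-4)*2 + 3*(-1) + (-1)*(-4)
= -8 + (-3) + 4 = -7
e12 coeff = (-4)*(-1) - 3*2 = 4 - 6 = -2
e13 coeff = (-4)*(-4) - (-1)*2 = 16 - (-2) = 18
e23 coeff = 3*(-4) - (-1)*(-1) = -12 - 1 = -13
uv = -7 - 2*e12 + 18*e13 - 13*e23


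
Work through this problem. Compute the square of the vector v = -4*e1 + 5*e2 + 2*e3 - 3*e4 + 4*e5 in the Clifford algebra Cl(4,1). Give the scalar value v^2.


v^2 = sum of c_i^2 * e_i^2
Positive signature terms (e_i^2 = +1): (-4)^2 + 5^2 + 2^2 + (-3)^2 = 54
Negative signature terms (e_j^2 = -1): 4^2 = 16
v^2 = 54 - 16 = 38


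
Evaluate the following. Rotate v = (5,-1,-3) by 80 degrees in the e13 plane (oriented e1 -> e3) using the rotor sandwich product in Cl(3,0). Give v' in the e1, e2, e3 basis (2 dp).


Rotor R = cos(40deg) - sin(40deg)*e13
Rotation angle theta = 2 * 40 = 80 degrees in the e13 plane (e1 -> e3).
The component perpendicular to the plane (e2) is invariant: v'_2 = v2 = -1.00
cos(80deg) = 0.1736, sin(80deg) = 0.9848
v'_1 = v1*cos(theta) - v3*sin(theta) = 5*0.1736 - (-3)*0.9848 = 3.82
v'_3 = v1*sin(theta) + v3*cos(theta) = 5*0.9848 + (-3)*0.1736 = 4.40
v' = 3.82*e1 - 1.00*e2 + 4.40*e3


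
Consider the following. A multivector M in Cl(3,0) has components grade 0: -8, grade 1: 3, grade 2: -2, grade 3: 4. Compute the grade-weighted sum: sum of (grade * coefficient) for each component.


Grade-weighted sum = sum of grade_k * coefficient_k
0*(-8) = 0
1*3 = 3
2*(-2) = -4
3*4 = 12
Total = 0 + 3 + (-4) + 12 = 11


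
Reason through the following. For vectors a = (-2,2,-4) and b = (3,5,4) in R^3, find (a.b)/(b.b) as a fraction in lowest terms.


Projection coefficient = (a . b) / (b . b)
a . b = (-2)*3 + 2*5 + (-4)*4
= -6 + 10 + (-16) = -12
b . b = 3^2 + 5^2 + 4^2
= 9 + 25 + 16 = 50
Coefficient = -12/50
In lowest terms: -6/25


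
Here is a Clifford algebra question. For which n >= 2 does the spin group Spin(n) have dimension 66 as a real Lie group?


dim Spin(n) = dim so(n) = n(n-1)/2.
Solve n(n-1)/2 = 66, i.e. n^2 - n - 132 = 0.
Discriminant = 1 + 8*66 = 529
n = (1 + sqrt(529))/2 = (1 + 23)/2 = 12


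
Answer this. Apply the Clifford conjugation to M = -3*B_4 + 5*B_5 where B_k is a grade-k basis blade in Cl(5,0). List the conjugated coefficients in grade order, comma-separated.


Clifford conjugate sign for grade k: (-1)^(k(k+1)/2)
Grade 4: (-1)^(4*5/2) = (-1)^10 = 1, coeff -3 -> -3
Grade 5: (-1)^(5*6/2) = (-1)^15 = -1, coeff 5 -> -5
Conjugated coefficients: -3, -5
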